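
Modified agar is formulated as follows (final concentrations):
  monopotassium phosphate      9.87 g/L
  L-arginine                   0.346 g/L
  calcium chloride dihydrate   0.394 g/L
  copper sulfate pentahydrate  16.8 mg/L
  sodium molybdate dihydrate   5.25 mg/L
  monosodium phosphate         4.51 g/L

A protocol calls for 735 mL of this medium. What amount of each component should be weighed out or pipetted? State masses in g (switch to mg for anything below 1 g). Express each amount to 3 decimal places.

Target volume = 735 mL = 0.735 L.
monopotassium phosphate: 9.87 g/L × 0.735 L = 7.254 g
L-arginine: 0.346 g/L × 0.735 L = 0.25431 g = 254.310 mg
calcium chloride dihydrate: 0.394 g/L × 0.735 L = 0.28959 g = 289.590 mg
copper sulfate pentahydrate: 16.8 mg/L × 0.735 L = 12.348 mg
sodium molybdate dihydrate: 5.25 mg/L × 0.735 L = 3.859 mg
monosodium phosphate: 4.51 g/L × 0.735 L = 3.315 g

monopotassium phosphate 7.254 g; L-arginine 254.310 mg; calcium chloride dihydrate 289.590 mg; copper sulfate pentahydrate 12.348 mg; sodium molybdate dihydrate 3.859 mg; monosodium phosphate 3.315 g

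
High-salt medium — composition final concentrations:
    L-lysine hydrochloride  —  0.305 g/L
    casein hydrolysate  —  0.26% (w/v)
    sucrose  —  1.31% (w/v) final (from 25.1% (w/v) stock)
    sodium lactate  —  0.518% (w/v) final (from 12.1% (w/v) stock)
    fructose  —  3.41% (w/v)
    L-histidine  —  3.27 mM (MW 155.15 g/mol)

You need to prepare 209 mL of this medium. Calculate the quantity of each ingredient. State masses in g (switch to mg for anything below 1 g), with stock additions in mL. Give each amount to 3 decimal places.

L-lysine hydrochloride 63.745 mg; casein hydrolysate 543.400 mg; sucrose 10.908 mL; sodium lactate 8.947 mL; fructose 7.127 g; L-histidine 106.034 mg

Target volume = 209 mL = 0.209 L.
L-lysine hydrochloride: 0.305 g/L × 0.209 L = 0.063745 g = 63.745 mg
casein hydrolysate: 0.26% w/v = 2.6 g/L → 2.6 × 0.209 L = 0.5434 g = 543.400 mg
sucrose: C1V1 = C2V2 → 1.31% ÷ 25.1% × 209 mL = 10.908 mL
sodium lactate: C1V1 = C2V2 → 0.518% ÷ 12.1% × 209 mL = 8.947 mL
fructose: 3.41% w/v = 34.1 g/L → 34.1 × 0.209 L = 7.127 g
L-histidine: 3.27 mmol/L × 155.15 mg/mmol × 0.209 L = 106.034 mg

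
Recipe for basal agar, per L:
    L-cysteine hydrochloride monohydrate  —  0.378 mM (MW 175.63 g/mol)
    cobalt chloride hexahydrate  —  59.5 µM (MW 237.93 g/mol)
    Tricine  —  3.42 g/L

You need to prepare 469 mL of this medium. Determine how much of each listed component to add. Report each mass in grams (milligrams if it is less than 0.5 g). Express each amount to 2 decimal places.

Working volume: 469 mL = 0.469 L.
L-cysteine hydrochloride monohydrate: 0.378 mmol/L × 175.63 mg/mmol × 0.469 L = 31.14 mg
cobalt chloride hexahydrate: 59.5 µmol/L × 237.93 g/mol × 0.469 L ÷ 1000 = 6.64 mg
Tricine: 3.42 g/L × 0.469 L = 1.60 g

L-cysteine hydrochloride monohydrate 31.14 mg; cobalt chloride hexahydrate 6.64 mg; Tricine 1.60 g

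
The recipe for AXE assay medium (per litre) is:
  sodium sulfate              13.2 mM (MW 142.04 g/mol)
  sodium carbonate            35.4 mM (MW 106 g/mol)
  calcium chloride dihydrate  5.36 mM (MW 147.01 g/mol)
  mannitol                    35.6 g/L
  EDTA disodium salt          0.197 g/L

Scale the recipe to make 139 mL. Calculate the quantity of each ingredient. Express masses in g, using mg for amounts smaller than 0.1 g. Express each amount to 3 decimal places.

sodium sulfate 0.261 g; sodium carbonate 0.522 g; calcium chloride dihydrate 0.110 g; mannitol 4.948 g; EDTA disodium salt 27.383 mg

Working volume: 139 mL = 0.139 L.
sodium sulfate: 13.2 mmol/L × 142.04 g/mol × 0.139 L ÷ 1000 = 0.261 g
sodium carbonate: 35.4 mmol/L × 106 g/mol × 0.139 L ÷ 1000 = 0.522 g
calcium chloride dihydrate: 5.36 mmol/L × 147.01 g/mol × 0.139 L ÷ 1000 = 0.110 g
mannitol: 35.6 g/L × 0.139 L = 4.948 g
EDTA disodium salt: 0.197 g/L × 0.139 L = 0.027383 g = 27.383 mg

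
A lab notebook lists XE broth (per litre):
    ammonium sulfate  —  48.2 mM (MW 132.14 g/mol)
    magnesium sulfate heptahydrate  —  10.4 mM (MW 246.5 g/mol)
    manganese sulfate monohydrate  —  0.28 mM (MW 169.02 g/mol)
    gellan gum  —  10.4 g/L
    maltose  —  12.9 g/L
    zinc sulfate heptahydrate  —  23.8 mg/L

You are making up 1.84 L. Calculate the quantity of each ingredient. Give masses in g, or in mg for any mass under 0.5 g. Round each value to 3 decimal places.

ammonium sulfate 11.719 g; magnesium sulfate heptahydrate 4.717 g; manganese sulfate monohydrate 87.079 mg; gellan gum 19.136 g; maltose 23.736 g; zinc sulfate heptahydrate 43.792 mg

Scale factor relative to 1 L: 1.84.
ammonium sulfate: 48.2 mmol/L × 132.14 g/mol × 1.84 L ÷ 1000 = 11.719 g
magnesium sulfate heptahydrate: 10.4 mmol/L × 246.5 g/mol × 1.84 L ÷ 1000 = 4.717 g
manganese sulfate monohydrate: 0.28 mmol/L × 169.02 mg/mmol × 1.84 L = 87.079 mg
gellan gum: 10.4 g/L × 1.84 L = 19.136 g
maltose: 12.9 g/L × 1.84 L = 23.736 g
zinc sulfate heptahydrate: 23.8 mg/L × 1.84 L = 43.792 mg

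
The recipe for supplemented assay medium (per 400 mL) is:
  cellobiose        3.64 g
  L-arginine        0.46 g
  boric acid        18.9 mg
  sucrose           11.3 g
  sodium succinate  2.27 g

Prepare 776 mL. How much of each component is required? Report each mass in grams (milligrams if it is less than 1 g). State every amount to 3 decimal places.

Scale factor = 776 mL / 400 mL = 1.94.
cellobiose: 3.64 g × (776 mL / 400 mL) = 7.062 g
L-arginine: 0.46 g × (776 mL / 400 mL) = 0.8924 g = 892.400 mg
boric acid: 18.9 mg × (776 mL / 400 mL) = 36.666 mg
sucrose: 11.3 g × (776 mL / 400 mL) = 21.922 g
sodium succinate: 2.27 g × (776 mL / 400 mL) = 4.404 g

cellobiose 7.062 g; L-arginine 892.400 mg; boric acid 36.666 mg; sucrose 21.922 g; sodium succinate 4.404 g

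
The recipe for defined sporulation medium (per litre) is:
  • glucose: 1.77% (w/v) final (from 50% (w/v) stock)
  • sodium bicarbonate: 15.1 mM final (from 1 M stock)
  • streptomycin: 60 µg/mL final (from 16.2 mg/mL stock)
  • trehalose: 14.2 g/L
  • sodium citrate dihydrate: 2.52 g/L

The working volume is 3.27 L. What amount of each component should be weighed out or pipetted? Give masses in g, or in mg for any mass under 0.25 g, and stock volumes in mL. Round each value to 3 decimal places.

glucose 115.758 mL; sodium bicarbonate 49.377 mL; streptomycin 12.111 mL; trehalose 46.434 g; sodium citrate dihydrate 8.240 g

Scale factor relative to 1 L: 3.27.
glucose: dilute stock: 1.77% ÷ 50% × 3270 mL = 115.758 mL
sodium bicarbonate: V = C2·V2/C1 = 15.1 mM × 3270 mL ÷ 1000 mM = 49.377 mL
streptomycin: dilute stock: 60 µg/mL × 3270 mL ÷ 16200 µg/mL = 12.111 mL
trehalose: 14.2 g/L × 3.27 L = 46.434 g
sodium citrate dihydrate: 2.52 g/L × 3.27 L = 8.240 g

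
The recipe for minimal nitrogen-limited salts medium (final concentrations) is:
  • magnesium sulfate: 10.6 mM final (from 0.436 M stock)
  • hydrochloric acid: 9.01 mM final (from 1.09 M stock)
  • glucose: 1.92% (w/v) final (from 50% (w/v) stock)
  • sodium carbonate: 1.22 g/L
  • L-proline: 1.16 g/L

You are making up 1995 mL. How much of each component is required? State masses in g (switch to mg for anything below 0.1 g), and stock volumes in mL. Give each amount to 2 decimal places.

Scale factor relative to 1 L: 1.995.
magnesium sulfate: dilute stock: 10.6 mM × 1995 mL ÷ 436 mM = 48.50 mL
hydrochloric acid: dilute stock: 9.01 mM × 1995 mL ÷ 1090 mM = 16.49 mL
glucose: C1V1 = C2V2 → 1.92% ÷ 50% × 1995 mL = 76.61 mL
sodium carbonate: 1.22 g/L × 1.995 L = 2.43 g
L-proline: 1.16 g/L × 1.995 L = 2.31 g

magnesium sulfate 48.50 mL; hydrochloric acid 16.49 mL; glucose 76.61 mL; sodium carbonate 2.43 g; L-proline 2.31 g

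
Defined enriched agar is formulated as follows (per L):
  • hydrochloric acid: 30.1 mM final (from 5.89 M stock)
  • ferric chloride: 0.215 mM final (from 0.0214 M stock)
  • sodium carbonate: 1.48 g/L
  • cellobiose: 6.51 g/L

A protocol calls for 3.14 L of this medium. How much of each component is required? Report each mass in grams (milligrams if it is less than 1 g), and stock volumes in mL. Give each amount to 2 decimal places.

Working volume: 3.14 L.
hydrochloric acid: V = C2·V2/C1 = 30.1 mM × 3140 mL ÷ 5890 mM = 16.05 mL
ferric chloride: V = C2·V2/C1 = 0.215 mM × 3140 mL ÷ 21.4 mM = 31.55 mL
sodium carbonate: 1.48 g/L × 3.14 L = 4.65 g
cellobiose: 6.51 g/L × 3.14 L = 20.44 g

hydrochloric acid 16.05 mL; ferric chloride 31.55 mL; sodium carbonate 4.65 g; cellobiose 20.44 g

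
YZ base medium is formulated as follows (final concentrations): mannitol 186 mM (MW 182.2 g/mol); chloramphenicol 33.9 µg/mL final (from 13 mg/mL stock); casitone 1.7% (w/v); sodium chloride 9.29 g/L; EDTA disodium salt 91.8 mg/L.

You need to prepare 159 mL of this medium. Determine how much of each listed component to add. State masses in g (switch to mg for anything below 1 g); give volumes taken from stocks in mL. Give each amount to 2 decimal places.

mannitol 5.39 g; chloramphenicol 0.41 mL; casitone 2.70 g; sodium chloride 1.48 g; EDTA disodium salt 14.60 mg

Target volume = 159 mL = 0.159 L.
mannitol: 186 mmol/L × 182.2 g/mol × 0.159 L ÷ 1000 = 5.39 g
chloramphenicol: C1V1 = C2V2 → 33.9 µg/mL × 159 mL ÷ 13000 µg/mL = 0.41 mL
casitone: 1.7 g per 100 mL × 159 mL ÷ 100 = 2.70 g
sodium chloride: 9.29 g/L × 0.159 L = 1.48 g
EDTA disodium salt: 91.8 mg/L × 0.159 L = 14.60 mg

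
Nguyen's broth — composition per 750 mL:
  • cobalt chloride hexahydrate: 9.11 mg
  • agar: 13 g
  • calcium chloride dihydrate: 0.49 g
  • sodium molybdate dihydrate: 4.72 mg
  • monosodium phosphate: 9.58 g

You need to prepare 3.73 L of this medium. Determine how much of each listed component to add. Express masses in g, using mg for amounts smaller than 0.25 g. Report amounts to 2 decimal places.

Ratio of target to recipe volume: 3730 / 750 = 4.97333.
cobalt chloride hexahydrate: 9.11 mg × (3730 mL / 750 mL) = 45.31 mg
agar: 13 g × (3730 mL / 750 mL) = 64.65 g
calcium chloride dihydrate: 0.49 g × (3730 mL / 750 mL) = 2.44 g
sodium molybdate dihydrate: 4.72 mg × (3730 mL / 750 mL) = 23.47 mg
monosodium phosphate: 9.58 g × (3730 mL / 750 mL) = 47.64 g

cobalt chloride hexahydrate 45.31 mg; agar 64.65 g; calcium chloride dihydrate 2.44 g; sodium molybdate dihydrate 23.47 mg; monosodium phosphate 47.64 g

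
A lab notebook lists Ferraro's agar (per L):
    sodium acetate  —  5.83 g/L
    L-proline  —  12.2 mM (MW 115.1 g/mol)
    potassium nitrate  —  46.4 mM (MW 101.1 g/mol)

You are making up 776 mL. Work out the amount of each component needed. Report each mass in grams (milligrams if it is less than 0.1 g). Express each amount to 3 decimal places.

Scale factor relative to 1 L: 0.776.
sodium acetate: 5.83 g/L × 0.776 L = 4.524 g
L-proline: 12.2 mmol/L × 115.1 g/mol × 0.776 L ÷ 1000 = 1.090 g
potassium nitrate: 46.4 mmol/L × 101.1 g/mol × 0.776 L ÷ 1000 = 3.640 g

sodium acetate 4.524 g; L-proline 1.090 g; potassium nitrate 3.640 g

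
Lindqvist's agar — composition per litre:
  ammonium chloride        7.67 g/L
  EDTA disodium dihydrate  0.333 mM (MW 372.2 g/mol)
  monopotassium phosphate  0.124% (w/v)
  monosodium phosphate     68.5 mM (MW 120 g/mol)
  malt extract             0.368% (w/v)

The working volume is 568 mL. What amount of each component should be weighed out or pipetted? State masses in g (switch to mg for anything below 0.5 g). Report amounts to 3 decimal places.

ammonium chloride 4.357 g; EDTA disodium dihydrate 70.399 mg; monopotassium phosphate 0.704 g; monosodium phosphate 4.669 g; malt extract 2.090 g

Working volume: 568 mL = 0.568 L.
ammonium chloride: 7.67 g/L × 0.568 L = 4.357 g
EDTA disodium dihydrate: 0.333 mmol/L × 372.2 mg/mmol × 0.568 L = 70.399 mg
monopotassium phosphate: 0.124% w/v = 1.24 g/L → 1.24 × 0.568 L = 0.704 g
monosodium phosphate: 68.5 mmol/L × 120 g/mol × 0.568 L ÷ 1000 = 4.669 g
malt extract: 0.368 g per 100 mL × 568 mL ÷ 100 = 2.090 g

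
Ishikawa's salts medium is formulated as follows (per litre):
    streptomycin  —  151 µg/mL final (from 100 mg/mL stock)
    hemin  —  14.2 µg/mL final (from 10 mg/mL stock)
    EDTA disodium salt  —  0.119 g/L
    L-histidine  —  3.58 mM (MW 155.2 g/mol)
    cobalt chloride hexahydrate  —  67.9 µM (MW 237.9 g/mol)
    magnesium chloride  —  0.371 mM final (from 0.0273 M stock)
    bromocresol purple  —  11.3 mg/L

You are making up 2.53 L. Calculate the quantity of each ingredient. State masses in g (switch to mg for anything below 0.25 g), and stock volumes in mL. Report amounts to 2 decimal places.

Scale factor relative to 1 L: 2.53.
streptomycin: dilute stock: 151 µg/mL × 2530 mL ÷ 100000 µg/mL = 3.82 mL
hemin: dilute stock: 14.2 µg/mL × 2530 mL ÷ 10000 µg/mL = 3.59 mL
EDTA disodium salt: 0.119 g/L × 2.53 L = 0.30 g
L-histidine: 3.58 mmol/L × 155.2 g/mol × 2.53 L ÷ 1000 = 1.41 g
cobalt chloride hexahydrate: 67.9 µmol/L × 237.9 g/mol × 2.53 L ÷ 1000 = 40.87 mg
magnesium chloride: dilute stock: 0.371 mM × 2530 mL ÷ 27.3 mM = 34.38 mL
bromocresol purple: 11.3 mg/L × 2.53 L = 28.59 mg

streptomycin 3.82 mL; hemin 3.59 mL; EDTA disodium salt 0.30 g; L-histidine 1.41 g; cobalt chloride hexahydrate 40.87 mg; magnesium chloride 34.38 mL; bromocresol purple 28.59 mg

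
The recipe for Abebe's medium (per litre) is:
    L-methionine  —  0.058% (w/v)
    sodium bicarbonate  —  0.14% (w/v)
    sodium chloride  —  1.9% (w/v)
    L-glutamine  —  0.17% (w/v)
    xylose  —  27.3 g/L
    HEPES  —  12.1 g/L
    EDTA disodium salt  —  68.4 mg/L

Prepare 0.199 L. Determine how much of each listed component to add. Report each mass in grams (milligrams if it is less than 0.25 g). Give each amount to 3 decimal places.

L-methionine 115.420 mg; sodium bicarbonate 0.279 g; sodium chloride 3.781 g; L-glutamine 0.338 g; xylose 5.433 g; HEPES 2.408 g; EDTA disodium salt 13.612 mg

Working volume: 0.199 L.
L-methionine: 0.058 g per 100 mL × 199 mL ÷ 100 = 0.11542 g = 115.420 mg
sodium bicarbonate: 0.14% w/v = 1.4 g/L → 1.4 × 0.199 L = 0.279 g
sodium chloride: 1.9% w/v = 19 g/L → 19 × 0.199 L = 3.781 g
L-glutamine: 0.17% w/v = 1.7 g/L → 1.7 × 0.199 L = 0.338 g
xylose: 27.3 g/L × 0.199 L = 5.433 g
HEPES: 12.1 g/L × 0.199 L = 2.408 g
EDTA disodium salt: 68.4 mg/L × 0.199 L = 13.612 mg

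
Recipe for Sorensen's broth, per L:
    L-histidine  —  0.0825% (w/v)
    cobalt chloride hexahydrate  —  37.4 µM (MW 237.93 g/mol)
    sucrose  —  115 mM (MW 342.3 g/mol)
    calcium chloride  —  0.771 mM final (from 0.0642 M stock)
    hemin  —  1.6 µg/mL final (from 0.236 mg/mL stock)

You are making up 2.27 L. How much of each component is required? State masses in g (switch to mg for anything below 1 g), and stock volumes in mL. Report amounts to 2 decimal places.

L-histidine 1.87 g; cobalt chloride hexahydrate 20.20 mg; sucrose 89.36 g; calcium chloride 27.26 mL; hemin 15.39 mL

Scale factor relative to 1 L: 2.27.
L-histidine: 0.0825% w/v = 0.825 g/L → 0.825 × 2.27 L = 1.87 g
cobalt chloride hexahydrate: 37.4 µmol/L × 237.93 g/mol × 2.27 L ÷ 1000 = 20.20 mg
sucrose: 115 mmol/L × 342.3 g/mol × 2.27 L ÷ 1000 = 89.36 g
calcium chloride: V = C2·V2/C1 = 0.771 mM × 2270 mL ÷ 64.2 mM = 27.26 mL
hemin: V = C2·V2/C1 = 1.6 µg/mL × 2270 mL ÷ 236 µg/mL = 15.39 mL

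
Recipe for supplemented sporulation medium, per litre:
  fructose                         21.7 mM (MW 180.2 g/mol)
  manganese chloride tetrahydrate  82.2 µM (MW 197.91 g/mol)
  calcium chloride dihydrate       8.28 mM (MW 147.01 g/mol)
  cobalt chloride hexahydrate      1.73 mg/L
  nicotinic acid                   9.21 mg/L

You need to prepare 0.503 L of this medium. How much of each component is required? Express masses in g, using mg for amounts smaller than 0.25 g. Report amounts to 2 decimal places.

fructose 1.97 g; manganese chloride tetrahydrate 8.18 mg; calcium chloride dihydrate 0.61 g; cobalt chloride hexahydrate 0.87 mg; nicotinic acid 4.63 mg

Scale factor relative to 1 L: 0.503.
fructose: 21.7 mmol/L × 180.2 g/mol × 0.503 L ÷ 1000 = 1.97 g
manganese chloride tetrahydrate: 82.2 µmol/L × 197.91 g/mol × 0.503 L ÷ 1000 = 8.18 mg
calcium chloride dihydrate: 8.28 mmol/L × 147.01 g/mol × 0.503 L ÷ 1000 = 0.61 g
cobalt chloride hexahydrate: 1.73 mg/L × 0.503 L = 0.87 mg
nicotinic acid: 9.21 mg/L × 0.503 L = 4.63 mg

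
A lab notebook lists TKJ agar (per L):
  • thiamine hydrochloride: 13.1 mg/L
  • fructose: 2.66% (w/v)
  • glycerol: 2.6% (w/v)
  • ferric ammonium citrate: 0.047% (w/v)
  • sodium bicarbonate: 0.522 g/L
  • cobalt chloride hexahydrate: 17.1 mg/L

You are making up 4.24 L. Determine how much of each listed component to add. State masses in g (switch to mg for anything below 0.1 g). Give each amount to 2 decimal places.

thiamine hydrochloride 55.54 mg; fructose 112.78 g; glycerol 110.24 g; ferric ammonium citrate 1.99 g; sodium bicarbonate 2.21 g; cobalt chloride hexahydrate 72.50 mg

Scale factor relative to 1 L: 4.24.
thiamine hydrochloride: 13.1 mg/L × 4.24 L = 55.54 mg
fructose: 2.66% w/v = 26.6 g/L → 26.6 × 4.24 L = 112.78 g
glycerol: 2.6 g per 100 mL × 4240 mL ÷ 100 = 110.24 g
ferric ammonium citrate: 0.047% w/v = 0.47 g/L → 0.47 × 4.24 L = 1.99 g
sodium bicarbonate: 0.522 g/L × 4.24 L = 2.21 g
cobalt chloride hexahydrate: 17.1 mg/L × 4.24 L = 72.50 mg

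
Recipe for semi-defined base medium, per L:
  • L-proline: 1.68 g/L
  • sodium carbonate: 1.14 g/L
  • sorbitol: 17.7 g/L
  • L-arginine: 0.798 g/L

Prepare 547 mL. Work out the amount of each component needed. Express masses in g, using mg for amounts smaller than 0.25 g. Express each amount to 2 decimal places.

Scale factor relative to 1 L: 0.547.
L-proline: 1.68 g/L × 0.547 L = 0.92 g
sodium carbonate: 1.14 g/L × 0.547 L = 0.62 g
sorbitol: 17.7 g/L × 0.547 L = 9.68 g
L-arginine: 0.798 g/L × 0.547 L = 0.44 g

L-proline 0.92 g; sodium carbonate 0.62 g; sorbitol 9.68 g; L-arginine 0.44 g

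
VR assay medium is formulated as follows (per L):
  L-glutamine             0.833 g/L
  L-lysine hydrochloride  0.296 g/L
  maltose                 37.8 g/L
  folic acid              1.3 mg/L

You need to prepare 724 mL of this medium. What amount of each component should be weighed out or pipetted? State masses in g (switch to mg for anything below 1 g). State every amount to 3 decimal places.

L-glutamine 603.092 mg; L-lysine hydrochloride 214.304 mg; maltose 27.367 g; folic acid 0.941 mg

Working volume: 724 mL = 0.724 L.
L-glutamine: 0.833 g/L × 0.724 L = 0.603092 g = 603.092 mg
L-lysine hydrochloride: 0.296 g/L × 0.724 L = 0.214304 g = 214.304 mg
maltose: 37.8 g/L × 0.724 L = 27.367 g
folic acid: 1.3 mg/L × 0.724 L = 0.941 mg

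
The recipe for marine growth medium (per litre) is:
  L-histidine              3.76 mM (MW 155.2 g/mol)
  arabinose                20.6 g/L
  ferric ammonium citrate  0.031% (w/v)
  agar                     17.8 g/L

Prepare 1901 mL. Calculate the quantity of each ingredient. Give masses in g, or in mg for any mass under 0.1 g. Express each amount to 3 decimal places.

L-histidine 1.109 g; arabinose 39.161 g; ferric ammonium citrate 0.589 g; agar 33.838 g

Working volume: 1901 mL = 1.901 L.
L-histidine: 3.76 mmol/L × 155.2 g/mol × 1.901 L ÷ 1000 = 1.109 g
arabinose: 20.6 g/L × 1.901 L = 39.161 g
ferric ammonium citrate: 0.031% w/v = 0.31 g/L → 0.31 × 1.901 L = 0.589 g
agar: 17.8 g/L × 1.901 L = 33.838 g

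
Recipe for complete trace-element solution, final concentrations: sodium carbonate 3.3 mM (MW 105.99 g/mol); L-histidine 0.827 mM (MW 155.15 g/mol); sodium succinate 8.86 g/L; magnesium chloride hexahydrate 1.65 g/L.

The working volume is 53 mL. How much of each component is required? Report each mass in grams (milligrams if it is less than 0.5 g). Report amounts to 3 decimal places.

Target volume = 53 mL = 0.053 L.
sodium carbonate: 3.3 mmol/L × 105.99 mg/mmol × 0.053 L = 18.538 mg
L-histidine: 0.827 mmol/L × 155.15 mg/mmol × 0.053 L = 6.800 mg
sodium succinate: 8.86 g/L × 0.053 L = 0.46958 g = 469.580 mg
magnesium chloride hexahydrate: 1.65 g/L × 0.053 L = 0.08745 g = 87.450 mg

sodium carbonate 18.538 mg; L-histidine 6.800 mg; sodium succinate 469.580 mg; magnesium chloride hexahydrate 87.450 mg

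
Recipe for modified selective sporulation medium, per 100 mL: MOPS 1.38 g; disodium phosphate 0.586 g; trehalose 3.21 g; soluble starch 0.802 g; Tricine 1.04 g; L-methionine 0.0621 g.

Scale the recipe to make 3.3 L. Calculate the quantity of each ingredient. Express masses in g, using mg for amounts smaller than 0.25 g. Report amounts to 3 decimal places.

MOPS 45.540 g; disodium phosphate 19.338 g; trehalose 105.930 g; soluble starch 26.466 g; Tricine 34.320 g; L-methionine 2.049 g

Scale factor = 3300 mL / 100 mL = 33.
MOPS: 1.38 g × (3300 mL / 100 mL) = 45.540 g
disodium phosphate: 0.586 g × (3300 mL / 100 mL) = 19.338 g
trehalose: 3.21 g × (3300 mL / 100 mL) = 105.930 g
soluble starch: 0.802 g × (3300 mL / 100 mL) = 26.466 g
Tricine: 1.04 g × (3300 mL / 100 mL) = 34.320 g
L-methionine: 0.0621 g × (3300 mL / 100 mL) = 2.049 g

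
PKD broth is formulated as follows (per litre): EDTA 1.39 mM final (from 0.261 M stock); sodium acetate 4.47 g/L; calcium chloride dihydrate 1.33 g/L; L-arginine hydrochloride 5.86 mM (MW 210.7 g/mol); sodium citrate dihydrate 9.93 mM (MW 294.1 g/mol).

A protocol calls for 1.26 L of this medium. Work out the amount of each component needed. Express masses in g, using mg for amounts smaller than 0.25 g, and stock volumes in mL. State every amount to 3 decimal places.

Working volume: 1.26 L.
EDTA: C1V1 = C2V2 → 1.39 mM × 1260 mL ÷ 261 mM = 6.710 mL
sodium acetate: 4.47 g/L × 1.26 L = 5.632 g
calcium chloride dihydrate: 1.33 g/L × 1.26 L = 1.676 g
L-arginine hydrochloride: 5.86 mmol/L × 210.7 g/mol × 1.26 L ÷ 1000 = 1.556 g
sodium citrate dihydrate: 9.93 mmol/L × 294.1 g/mol × 1.26 L ÷ 1000 = 3.680 g

EDTA 6.710 mL; sodium acetate 5.632 g; calcium chloride dihydrate 1.676 g; L-arginine hydrochloride 1.556 g; sodium citrate dihydrate 3.680 g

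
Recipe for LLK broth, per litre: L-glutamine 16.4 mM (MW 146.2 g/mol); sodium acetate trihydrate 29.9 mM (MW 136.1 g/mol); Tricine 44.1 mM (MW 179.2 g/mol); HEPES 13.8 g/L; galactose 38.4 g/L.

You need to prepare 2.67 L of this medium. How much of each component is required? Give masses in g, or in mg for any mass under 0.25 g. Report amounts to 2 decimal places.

L-glutamine 6.40 g; sodium acetate trihydrate 10.87 g; Tricine 21.10 g; HEPES 36.85 g; galactose 102.53 g

Scale factor relative to 1 L: 2.67.
L-glutamine: 16.4 mmol/L × 146.2 g/mol × 2.67 L ÷ 1000 = 6.40 g
sodium acetate trihydrate: 29.9 mmol/L × 136.1 g/mol × 2.67 L ÷ 1000 = 10.87 g
Tricine: 44.1 mmol/L × 179.2 g/mol × 2.67 L ÷ 1000 = 21.10 g
HEPES: 13.8 g/L × 2.67 L = 36.85 g
galactose: 38.4 g/L × 2.67 L = 102.53 g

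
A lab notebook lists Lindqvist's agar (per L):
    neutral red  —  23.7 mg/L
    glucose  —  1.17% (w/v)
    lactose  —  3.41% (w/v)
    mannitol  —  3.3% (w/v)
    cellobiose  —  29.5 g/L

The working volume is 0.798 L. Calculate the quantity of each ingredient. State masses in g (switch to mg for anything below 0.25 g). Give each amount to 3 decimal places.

Working volume: 0.798 L.
neutral red: 23.7 mg/L × 0.798 L = 18.913 mg
glucose: 1.17% w/v = 11.7 g/L → 11.7 × 0.798 L = 9.337 g
lactose: 3.41% w/v = 34.1 g/L → 34.1 × 0.798 L = 27.212 g
mannitol: 3.3% w/v = 33 g/L → 33 × 0.798 L = 26.334 g
cellobiose: 29.5 g/L × 0.798 L = 23.541 g

neutral red 18.913 mg; glucose 9.337 g; lactose 27.212 g; mannitol 26.334 g; cellobiose 23.541 g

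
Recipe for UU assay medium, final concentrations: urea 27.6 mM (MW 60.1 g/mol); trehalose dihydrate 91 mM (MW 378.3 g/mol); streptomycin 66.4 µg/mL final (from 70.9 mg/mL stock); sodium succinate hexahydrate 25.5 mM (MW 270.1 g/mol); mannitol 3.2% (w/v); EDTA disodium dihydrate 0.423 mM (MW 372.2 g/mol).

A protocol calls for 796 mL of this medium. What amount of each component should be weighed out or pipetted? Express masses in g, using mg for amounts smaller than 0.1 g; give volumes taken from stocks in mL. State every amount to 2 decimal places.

Target volume = 796 mL = 0.796 L.
urea: 27.6 mmol/L × 60.1 g/mol × 0.796 L ÷ 1000 = 1.32 g
trehalose dihydrate: 91 mmol/L × 378.3 g/mol × 0.796 L ÷ 1000 = 27.40 g
streptomycin: C1V1 = C2V2 → 66.4 µg/mL × 796 mL ÷ 70900 µg/mL = 0.75 mL
sodium succinate hexahydrate: 25.5 mmol/L × 270.1 g/mol × 0.796 L ÷ 1000 = 5.48 g
mannitol: 3.2 g per 100 mL × 796 mL ÷ 100 = 25.47 g
EDTA disodium dihydrate: 0.423 mmol/L × 372.2 g/mol × 0.796 L ÷ 1000 = 0.13 g

urea 1.32 g; trehalose dihydrate 27.40 g; streptomycin 0.75 mL; sodium succinate hexahydrate 5.48 g; mannitol 25.47 g; EDTA disodium dihydrate 0.13 g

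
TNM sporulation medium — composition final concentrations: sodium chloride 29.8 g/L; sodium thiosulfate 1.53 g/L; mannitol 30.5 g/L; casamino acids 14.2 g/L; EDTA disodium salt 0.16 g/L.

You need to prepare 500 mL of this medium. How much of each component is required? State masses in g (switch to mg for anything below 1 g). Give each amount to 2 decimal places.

sodium chloride 14.90 g; sodium thiosulfate 765.00 mg; mannitol 15.25 g; casamino acids 7.10 g; EDTA disodium salt 80.00 mg

Working volume: 500 mL = 0.5 L.
sodium chloride: 29.8 g/L × 0.5 L = 14.90 g
sodium thiosulfate: 1.53 g/L × 0.5 L = 0.765 g = 765.00 mg
mannitol: 30.5 g/L × 0.5 L = 15.25 g
casamino acids: 14.2 g/L × 0.5 L = 7.10 g
EDTA disodium salt: 0.16 g/L × 0.5 L = 0.08 g = 80.00 mg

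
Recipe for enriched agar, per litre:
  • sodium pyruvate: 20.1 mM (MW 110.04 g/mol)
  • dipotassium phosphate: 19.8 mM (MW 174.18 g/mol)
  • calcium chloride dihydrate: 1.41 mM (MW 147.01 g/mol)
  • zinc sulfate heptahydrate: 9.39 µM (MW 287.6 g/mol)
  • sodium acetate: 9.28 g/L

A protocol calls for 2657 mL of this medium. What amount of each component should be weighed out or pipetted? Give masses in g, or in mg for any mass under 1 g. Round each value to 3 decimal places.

Target volume = 2657 mL = 2.657 L.
sodium pyruvate: 20.1 mmol/L × 110.04 g/mol × 2.657 L ÷ 1000 = 5.877 g
dipotassium phosphate: 19.8 mmol/L × 174.18 g/mol × 2.657 L ÷ 1000 = 9.163 g
calcium chloride dihydrate: 1.41 mmol/L × 147.01 mg/mmol × 2.657 L = 550.754 mg
zinc sulfate heptahydrate: 9.39 µmol/L × 287.6 g/mol × 2.657 L ÷ 1000 = 7.175 mg
sodium acetate: 9.28 g/L × 2.657 L = 24.657 g

sodium pyruvate 5.877 g; dipotassium phosphate 9.163 g; calcium chloride dihydrate 550.754 mg; zinc sulfate heptahydrate 7.175 mg; sodium acetate 24.657 g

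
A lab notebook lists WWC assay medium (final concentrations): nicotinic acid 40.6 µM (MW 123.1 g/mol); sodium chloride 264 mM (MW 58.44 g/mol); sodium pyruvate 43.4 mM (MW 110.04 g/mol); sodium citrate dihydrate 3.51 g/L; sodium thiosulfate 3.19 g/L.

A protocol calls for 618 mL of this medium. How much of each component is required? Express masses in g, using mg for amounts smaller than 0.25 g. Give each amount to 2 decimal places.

Target volume = 618 mL = 0.618 L.
nicotinic acid: 40.6 µmol/L × 123.1 g/mol × 0.618 L ÷ 1000 = 3.09 mg
sodium chloride: 264 mmol/L × 58.44 g/mol × 0.618 L ÷ 1000 = 9.53 g
sodium pyruvate: 43.4 mmol/L × 110.04 g/mol × 0.618 L ÷ 1000 = 2.95 g
sodium citrate dihydrate: 3.51 g/L × 0.618 L = 2.17 g
sodium thiosulfate: 3.19 g/L × 0.618 L = 1.97 g

nicotinic acid 3.09 mg; sodium chloride 9.53 g; sodium pyruvate 2.95 g; sodium citrate dihydrate 2.17 g; sodium thiosulfate 1.97 g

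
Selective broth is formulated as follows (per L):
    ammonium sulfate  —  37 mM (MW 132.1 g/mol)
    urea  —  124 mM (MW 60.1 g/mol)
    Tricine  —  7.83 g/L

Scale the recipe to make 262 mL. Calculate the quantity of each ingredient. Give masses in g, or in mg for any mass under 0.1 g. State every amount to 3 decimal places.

Scale factor relative to 1 L: 0.262.
ammonium sulfate: 37 mmol/L × 132.1 g/mol × 0.262 L ÷ 1000 = 1.281 g
urea: 124 mmol/L × 60.1 g/mol × 0.262 L ÷ 1000 = 1.953 g
Tricine: 7.83 g/L × 0.262 L = 2.051 g

ammonium sulfate 1.281 g; urea 1.953 g; Tricine 2.051 g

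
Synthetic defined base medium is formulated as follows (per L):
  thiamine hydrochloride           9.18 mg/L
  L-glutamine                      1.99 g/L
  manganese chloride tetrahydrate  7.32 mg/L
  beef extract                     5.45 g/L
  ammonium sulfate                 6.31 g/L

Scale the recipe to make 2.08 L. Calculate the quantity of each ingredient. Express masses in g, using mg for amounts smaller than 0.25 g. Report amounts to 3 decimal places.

Scale factor relative to 1 L: 2.08.
thiamine hydrochloride: 9.18 mg/L × 2.08 L = 19.094 mg
L-glutamine: 1.99 g/L × 2.08 L = 4.139 g
manganese chloride tetrahydrate: 7.32 mg/L × 2.08 L = 15.226 mg
beef extract: 5.45 g/L × 2.08 L = 11.336 g
ammonium sulfate: 6.31 g/L × 2.08 L = 13.125 g

thiamine hydrochloride 19.094 mg; L-glutamine 4.139 g; manganese chloride tetrahydrate 15.226 mg; beef extract 11.336 g; ammonium sulfate 13.125 g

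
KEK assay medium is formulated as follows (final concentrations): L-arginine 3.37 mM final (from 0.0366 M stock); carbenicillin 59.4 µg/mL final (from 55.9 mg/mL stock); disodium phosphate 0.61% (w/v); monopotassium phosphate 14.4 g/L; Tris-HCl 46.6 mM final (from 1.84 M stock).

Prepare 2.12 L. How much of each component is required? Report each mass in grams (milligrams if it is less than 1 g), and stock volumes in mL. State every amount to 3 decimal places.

L-arginine 195.202 mL; carbenicillin 2.253 mL; disodium phosphate 12.932 g; monopotassium phosphate 30.528 g; Tris-HCl 53.691 mL

Scale factor relative to 1 L: 2.12.
L-arginine: C1V1 = C2V2 → 3.37 mM × 2120 mL ÷ 36.6 mM = 195.202 mL
carbenicillin: dilute stock: 59.4 µg/mL × 2120 mL ÷ 55900 µg/mL = 2.253 mL
disodium phosphate: 0.61% w/v = 6.1 g/L → 6.1 × 2.12 L = 12.932 g
monopotassium phosphate: 14.4 g/L × 2.12 L = 30.528 g
Tris-HCl: C1V1 = C2V2 → 46.6 mM × 2120 mL ÷ 1840 mM = 53.691 mL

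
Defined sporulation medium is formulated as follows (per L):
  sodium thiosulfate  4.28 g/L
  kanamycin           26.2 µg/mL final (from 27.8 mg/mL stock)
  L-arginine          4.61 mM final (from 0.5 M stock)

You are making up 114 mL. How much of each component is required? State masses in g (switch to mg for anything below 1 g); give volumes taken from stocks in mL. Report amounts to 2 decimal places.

Working volume: 114 mL = 0.114 L.
sodium thiosulfate: 4.28 g/L × 0.114 L = 0.48792 g = 487.92 mg
kanamycin: dilute stock: 26.2 µg/mL × 114 mL ÷ 27800 µg/mL = 0.11 mL
L-arginine: dilute stock: 4.61 mM × 114 mL ÷ 500 mM = 1.05 mL

sodium thiosulfate 487.92 mg; kanamycin 0.11 mL; L-arginine 1.05 mL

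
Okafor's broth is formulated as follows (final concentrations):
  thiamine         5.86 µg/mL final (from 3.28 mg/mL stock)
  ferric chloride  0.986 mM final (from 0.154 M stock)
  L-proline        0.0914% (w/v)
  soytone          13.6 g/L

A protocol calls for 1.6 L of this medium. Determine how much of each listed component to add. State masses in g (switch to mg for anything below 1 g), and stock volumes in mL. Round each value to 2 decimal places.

thiamine 2.86 mL; ferric chloride 10.24 mL; L-proline 1.46 g; soytone 21.76 g

Working volume: 1.6 L.
thiamine: dilute stock: 5.86 µg/mL × 1600 mL ÷ 3280 µg/mL = 2.86 mL
ferric chloride: C1V1 = C2V2 → 0.986 mM × 1600 mL ÷ 154 mM = 10.24 mL
L-proline: 0.0914 g per 100 mL × 1600 mL ÷ 100 = 1.46 g
soytone: 13.6 g/L × 1.6 L = 21.76 g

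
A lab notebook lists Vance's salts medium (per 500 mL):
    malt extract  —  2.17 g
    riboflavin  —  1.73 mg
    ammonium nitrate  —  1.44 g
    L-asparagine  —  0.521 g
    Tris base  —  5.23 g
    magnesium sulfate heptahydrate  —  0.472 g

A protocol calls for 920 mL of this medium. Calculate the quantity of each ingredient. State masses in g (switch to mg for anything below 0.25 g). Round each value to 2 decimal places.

malt extract 3.99 g; riboflavin 3.18 mg; ammonium nitrate 2.65 g; L-asparagine 0.96 g; Tris base 9.62 g; magnesium sulfate heptahydrate 0.87 g

Ratio of target to recipe volume: 920 / 500 = 1.84.
malt extract: 2.17 g × (920 mL / 500 mL) = 3.99 g
riboflavin: 1.73 mg × (920 mL / 500 mL) = 3.18 mg
ammonium nitrate: 1.44 g × (920 mL / 500 mL) = 2.65 g
L-asparagine: 0.521 g × (920 mL / 500 mL) = 0.96 g
Tris base: 5.23 g × (920 mL / 500 mL) = 9.62 g
magnesium sulfate heptahydrate: 0.472 g × (920 mL / 500 mL) = 0.87 g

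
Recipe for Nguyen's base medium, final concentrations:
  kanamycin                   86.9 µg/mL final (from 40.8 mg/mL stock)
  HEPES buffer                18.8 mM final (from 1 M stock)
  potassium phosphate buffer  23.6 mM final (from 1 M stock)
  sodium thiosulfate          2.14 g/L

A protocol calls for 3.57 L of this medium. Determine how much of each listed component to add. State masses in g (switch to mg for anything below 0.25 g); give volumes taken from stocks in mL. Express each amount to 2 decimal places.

Scale factor relative to 1 L: 3.57.
kanamycin: C1V1 = C2V2 → 86.9 µg/mL × 3570 mL ÷ 40800 µg/mL = 7.60 mL
HEPES buffer: C1V1 = C2V2 → 18.8 mM × 3570 mL ÷ 1000 mM = 67.12 mL
potassium phosphate buffer: dilute stock: 23.6 mM × 3570 mL ÷ 1000 mM = 84.25 mL
sodium thiosulfate: 2.14 g/L × 3.57 L = 7.64 g

kanamycin 7.60 mL; HEPES buffer 67.12 mL; potassium phosphate buffer 84.25 mL; sodium thiosulfate 7.64 g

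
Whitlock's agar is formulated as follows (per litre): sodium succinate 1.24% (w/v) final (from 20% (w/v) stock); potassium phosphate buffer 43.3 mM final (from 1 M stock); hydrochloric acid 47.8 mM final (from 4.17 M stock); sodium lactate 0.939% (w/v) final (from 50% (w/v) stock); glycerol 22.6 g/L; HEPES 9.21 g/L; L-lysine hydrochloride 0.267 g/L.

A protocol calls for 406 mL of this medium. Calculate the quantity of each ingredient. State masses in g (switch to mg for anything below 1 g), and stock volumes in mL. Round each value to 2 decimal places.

Working volume: 406 mL = 0.406 L.
sodium succinate: C1V1 = C2V2 → 1.24% ÷ 20% × 406 mL = 25.17 mL
potassium phosphate buffer: dilute stock: 43.3 mM × 406 mL ÷ 1000 mM = 17.58 mL
hydrochloric acid: C1V1 = C2V2 → 47.8 mM × 406 mL ÷ 4170 mM = 4.65 mL
sodium lactate: C1V1 = C2V2 → 0.939% ÷ 50% × 406 mL = 7.62 mL
glycerol: 22.6 g/L × 0.406 L = 9.18 g
HEPES: 9.21 g/L × 0.406 L = 3.74 g
L-lysine hydrochloride: 0.267 g/L × 0.406 L = 0.108402 g = 108.40 mg

sodium succinate 25.17 mL; potassium phosphate buffer 17.58 mL; hydrochloric acid 4.65 mL; sodium lactate 7.62 mL; glycerol 9.18 g; HEPES 3.74 g; L-lysine hydrochloride 108.40 mg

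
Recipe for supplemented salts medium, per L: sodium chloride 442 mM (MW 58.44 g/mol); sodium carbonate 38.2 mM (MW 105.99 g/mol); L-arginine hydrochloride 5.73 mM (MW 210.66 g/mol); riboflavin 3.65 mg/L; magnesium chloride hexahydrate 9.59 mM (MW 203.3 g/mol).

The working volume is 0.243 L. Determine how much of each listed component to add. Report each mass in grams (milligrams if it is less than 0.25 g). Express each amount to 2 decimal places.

Working volume: 0.243 L.
sodium chloride: 442 mmol/L × 58.44 g/mol × 0.243 L ÷ 1000 = 6.28 g
sodium carbonate: 38.2 mmol/L × 105.99 g/mol × 0.243 L ÷ 1000 = 0.98 g
L-arginine hydrochloride: 5.73 mmol/L × 210.66 g/mol × 0.243 L ÷ 1000 = 0.29 g
riboflavin: 3.65 mg/L × 0.243 L = 0.89 mg
magnesium chloride hexahydrate: 9.59 mmol/L × 203.3 g/mol × 0.243 L ÷ 1000 = 0.47 g

sodium chloride 6.28 g; sodium carbonate 0.98 g; L-arginine hydrochloride 0.29 g; riboflavin 0.89 mg; magnesium chloride hexahydrate 0.47 g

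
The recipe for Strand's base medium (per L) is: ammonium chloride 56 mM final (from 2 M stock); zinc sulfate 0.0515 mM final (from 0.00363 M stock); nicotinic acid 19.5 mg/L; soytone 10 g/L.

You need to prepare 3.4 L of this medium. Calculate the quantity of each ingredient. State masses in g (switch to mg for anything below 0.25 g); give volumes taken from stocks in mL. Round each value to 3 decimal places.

Scale factor relative to 1 L: 3.4.
ammonium chloride: dilute stock: 56 mM × 3400 mL ÷ 2000 mM = 95.200 mL
zinc sulfate: dilute stock: 0.0515 mM × 3400 mL ÷ 3.63 mM = 48.237 mL
nicotinic acid: 19.5 mg/L × 3.4 L = 66.300 mg
soytone: 10 g/L × 3.4 L = 34.000 g

ammonium chloride 95.200 mL; zinc sulfate 48.237 mL; nicotinic acid 66.300 mg; soytone 34.000 g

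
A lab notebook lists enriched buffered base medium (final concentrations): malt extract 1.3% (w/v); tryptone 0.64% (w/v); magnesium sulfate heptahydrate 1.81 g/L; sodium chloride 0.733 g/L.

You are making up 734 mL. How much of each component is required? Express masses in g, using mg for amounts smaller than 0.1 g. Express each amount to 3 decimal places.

malt extract 9.542 g; tryptone 4.698 g; magnesium sulfate heptahydrate 1.329 g; sodium chloride 0.538 g

Scale factor relative to 1 L: 0.734.
malt extract: 1.3 g per 100 mL × 734 mL ÷ 100 = 9.542 g
tryptone: 0.64% w/v = 6.4 g/L → 6.4 × 0.734 L = 4.698 g
magnesium sulfate heptahydrate: 1.81 g/L × 0.734 L = 1.329 g
sodium chloride: 0.733 g/L × 0.734 L = 0.538 g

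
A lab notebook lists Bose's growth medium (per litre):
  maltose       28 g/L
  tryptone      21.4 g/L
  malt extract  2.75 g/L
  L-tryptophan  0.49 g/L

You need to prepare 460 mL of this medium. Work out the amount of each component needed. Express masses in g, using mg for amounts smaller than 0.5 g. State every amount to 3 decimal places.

Target volume = 460 mL = 0.46 L.
maltose: 28 g/L × 0.46 L = 12.880 g
tryptone: 21.4 g/L × 0.46 L = 9.844 g
malt extract: 2.75 g/L × 0.46 L = 1.265 g
L-tryptophan: 0.49 g/L × 0.46 L = 0.2254 g = 225.400 mg

maltose 12.880 g; tryptone 9.844 g; malt extract 1.265 g; L-tryptophan 225.400 mg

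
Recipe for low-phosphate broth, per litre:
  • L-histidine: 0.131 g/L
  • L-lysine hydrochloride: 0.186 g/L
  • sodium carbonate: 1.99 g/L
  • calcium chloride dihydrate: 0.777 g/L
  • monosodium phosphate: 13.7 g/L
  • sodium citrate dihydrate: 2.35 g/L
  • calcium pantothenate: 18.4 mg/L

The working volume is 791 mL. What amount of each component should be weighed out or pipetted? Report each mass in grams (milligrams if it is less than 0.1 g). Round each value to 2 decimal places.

L-histidine 0.10 g; L-lysine hydrochloride 0.15 g; sodium carbonate 1.57 g; calcium chloride dihydrate 0.61 g; monosodium phosphate 10.84 g; sodium citrate dihydrate 1.86 g; calcium pantothenate 14.55 mg

Working volume: 791 mL = 0.791 L.
L-histidine: 0.131 g/L × 0.791 L = 0.10 g
L-lysine hydrochloride: 0.186 g/L × 0.791 L = 0.15 g
sodium carbonate: 1.99 g/L × 0.791 L = 1.57 g
calcium chloride dihydrate: 0.777 g/L × 0.791 L = 0.61 g
monosodium phosphate: 13.7 g/L × 0.791 L = 10.84 g
sodium citrate dihydrate: 2.35 g/L × 0.791 L = 1.86 g
calcium pantothenate: 18.4 mg/L × 0.791 L = 14.55 mg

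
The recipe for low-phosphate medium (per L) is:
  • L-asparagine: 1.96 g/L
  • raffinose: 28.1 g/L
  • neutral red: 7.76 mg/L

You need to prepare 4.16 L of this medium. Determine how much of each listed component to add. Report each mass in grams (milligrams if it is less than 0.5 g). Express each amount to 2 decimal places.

L-asparagine 8.15 g; raffinose 116.90 g; neutral red 32.28 mg

Scale factor relative to 1 L: 4.16.
L-asparagine: 1.96 g/L × 4.16 L = 8.15 g
raffinose: 28.1 g/L × 4.16 L = 116.90 g
neutral red: 7.76 mg/L × 4.16 L = 32.28 mg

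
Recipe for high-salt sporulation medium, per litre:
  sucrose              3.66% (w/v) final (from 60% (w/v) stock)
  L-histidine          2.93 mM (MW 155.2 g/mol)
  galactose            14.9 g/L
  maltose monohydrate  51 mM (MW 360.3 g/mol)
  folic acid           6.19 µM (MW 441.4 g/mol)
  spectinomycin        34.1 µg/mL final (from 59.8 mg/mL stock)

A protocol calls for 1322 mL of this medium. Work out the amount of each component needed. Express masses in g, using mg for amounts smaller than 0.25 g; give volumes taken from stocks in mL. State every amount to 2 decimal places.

sucrose 80.64 mL; L-histidine 0.60 g; galactose 19.70 g; maltose monohydrate 24.29 g; folic acid 3.61 mg; spectinomycin 0.75 mL

Target volume = 1322 mL = 1.322 L.
sucrose: C1V1 = C2V2 → 3.66% ÷ 60% × 1322 mL = 80.64 mL
L-histidine: 2.93 mmol/L × 155.2 g/mol × 1.322 L ÷ 1000 = 0.60 g
galactose: 14.9 g/L × 1.322 L = 19.70 g
maltose monohydrate: 51 mmol/L × 360.3 g/mol × 1.322 L ÷ 1000 = 24.29 g
folic acid: 6.19 µmol/L × 441.4 g/mol × 1.322 L ÷ 1000 = 3.61 mg
spectinomycin: V = C2·V2/C1 = 34.1 µg/mL × 1322 mL ÷ 59800 µg/mL = 0.75 mL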